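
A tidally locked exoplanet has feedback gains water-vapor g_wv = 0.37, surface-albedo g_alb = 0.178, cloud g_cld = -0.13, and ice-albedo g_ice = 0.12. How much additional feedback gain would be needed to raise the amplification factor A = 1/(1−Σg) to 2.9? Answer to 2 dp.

Current total gain = 0.538.
Target gain for A = 2.9: g* = 1 − 1/2.9 = 0.6552.
Additional gain needed = 0.6552 − 0.538 = 0.12.

0.12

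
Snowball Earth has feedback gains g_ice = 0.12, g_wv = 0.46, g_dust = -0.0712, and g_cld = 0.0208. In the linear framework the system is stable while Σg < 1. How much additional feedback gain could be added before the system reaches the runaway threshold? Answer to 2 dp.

Current total gain = 0.12 + 0.46 − 0.0712 + 0.0208 = 0.5296.
Margin to runaway = 1 − 0.5296 = 0.47.

0.47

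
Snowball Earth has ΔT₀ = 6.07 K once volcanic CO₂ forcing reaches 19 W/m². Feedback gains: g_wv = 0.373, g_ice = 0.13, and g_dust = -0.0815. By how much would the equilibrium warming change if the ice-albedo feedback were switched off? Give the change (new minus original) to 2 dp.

Original: g = 0.4215, ΔT = 6.07/(1−0.4215) = 10.4927 K.
Without ice-albedo: g' = 0.2915, ΔT' = 6.07/(1−0.2915) = 8.5674 K.
Change = 8.5674 − 10.4927 = -1.93 K.

-1.93 K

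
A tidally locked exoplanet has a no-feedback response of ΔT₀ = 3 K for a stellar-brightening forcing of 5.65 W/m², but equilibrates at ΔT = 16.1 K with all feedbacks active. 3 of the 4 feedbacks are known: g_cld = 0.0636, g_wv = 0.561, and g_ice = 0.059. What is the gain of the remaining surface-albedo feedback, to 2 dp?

Amplification A = ΔT/ΔT₀ = 16.1/3 = 5.367.
Total gain g = 1 − 1/A = 1 − 1/5.367 = 0.8137.
Known gains sum to 0.0636 + 0.561 + 0.059 = 0.6836.
g_alb = 0.8137 − 0.6836 = 0.13.

0.13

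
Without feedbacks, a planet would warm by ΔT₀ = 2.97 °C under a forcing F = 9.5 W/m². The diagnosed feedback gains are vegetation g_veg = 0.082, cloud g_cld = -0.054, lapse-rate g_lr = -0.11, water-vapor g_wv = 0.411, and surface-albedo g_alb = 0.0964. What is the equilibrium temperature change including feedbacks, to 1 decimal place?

5.2 °C

Total gain g = 0.082 − 0.054 − 0.11 + 0.411 + 0.0964 = 0.4254.
Amplification A = 1/(1 − 0.4254) = 1.74.
ΔT = 2.97 × 1.74 = 5.2 °C.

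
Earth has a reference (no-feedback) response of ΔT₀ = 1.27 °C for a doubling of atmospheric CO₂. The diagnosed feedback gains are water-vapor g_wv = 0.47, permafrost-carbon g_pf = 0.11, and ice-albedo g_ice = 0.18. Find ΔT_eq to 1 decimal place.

Total gain g = 0.47 + 0.11 + 0.18 = 0.76.
Amplification A = 1/(1 − 0.76) = 4.167.
ΔT = 1.27 × 4.167 = 5.3 °C.

5.3 °C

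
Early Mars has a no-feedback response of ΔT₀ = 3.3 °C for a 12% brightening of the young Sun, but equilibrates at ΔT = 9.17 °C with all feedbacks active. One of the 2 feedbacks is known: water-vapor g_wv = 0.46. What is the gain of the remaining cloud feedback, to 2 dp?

Amplification A = ΔT/ΔT₀ = 9.17/3.3 = 2.779.
Total gain g = 1 − 1/A = 1 − 1/2.779 = 0.6402.
The known gain is 0.46.
g_cld = 0.6402 − 0.46 = 0.18.

0.18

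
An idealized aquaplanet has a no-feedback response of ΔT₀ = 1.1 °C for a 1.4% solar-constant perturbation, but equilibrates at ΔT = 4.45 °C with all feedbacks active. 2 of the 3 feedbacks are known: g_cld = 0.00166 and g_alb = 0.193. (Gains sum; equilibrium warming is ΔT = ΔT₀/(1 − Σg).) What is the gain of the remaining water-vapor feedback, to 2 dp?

0.56

Amplification A = ΔT/ΔT₀ = 4.45/1.1 = 4.045.
Total gain g = 1 − 1/A = 1 − 1/4.045 = 0.7528.
Known gains sum to 0.00166 + 0.193 = 0.19466.
g_wv = 0.7528 − 0.19466 = 0.56.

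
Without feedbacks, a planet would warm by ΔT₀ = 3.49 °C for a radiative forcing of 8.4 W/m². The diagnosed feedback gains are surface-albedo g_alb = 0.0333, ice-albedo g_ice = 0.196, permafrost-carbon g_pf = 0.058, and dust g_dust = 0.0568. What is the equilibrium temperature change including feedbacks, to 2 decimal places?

Total gain g = 0.0333 + 0.196 + 0.058 + 0.0568 = 0.3441.
Amplification A = 1/(1 − 0.3441) = 1.525.
ΔT = 3.49 × 1.525 = 5.32 °C.

5.32 °C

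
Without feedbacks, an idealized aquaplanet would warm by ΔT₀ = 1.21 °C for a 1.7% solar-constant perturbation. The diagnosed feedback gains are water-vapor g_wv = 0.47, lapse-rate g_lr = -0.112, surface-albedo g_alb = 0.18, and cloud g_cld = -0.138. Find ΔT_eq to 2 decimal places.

Total gain g = 0.47 − 0.112 + 0.18 − 0.138 = 0.4.
Amplification A = 1/(1 − 0.4) = 1.667.
ΔT = 1.21 × 1.667 = 2.02 °C.

2.02 °C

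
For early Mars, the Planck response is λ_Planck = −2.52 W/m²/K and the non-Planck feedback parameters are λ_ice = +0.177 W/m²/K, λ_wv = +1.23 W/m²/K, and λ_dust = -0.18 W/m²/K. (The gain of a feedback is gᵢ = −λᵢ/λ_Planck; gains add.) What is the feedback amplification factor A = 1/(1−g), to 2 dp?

1.95

Convert to gains: g_ice = 0.177/2.52 = 0.07024; g_wv = 1.23/2.52 = 0.4881; g_dust = -0.18/2.52 = -0.07143.
Total gain g = 0.48691.
A = 1/(1 − 0.48691) = 1.95.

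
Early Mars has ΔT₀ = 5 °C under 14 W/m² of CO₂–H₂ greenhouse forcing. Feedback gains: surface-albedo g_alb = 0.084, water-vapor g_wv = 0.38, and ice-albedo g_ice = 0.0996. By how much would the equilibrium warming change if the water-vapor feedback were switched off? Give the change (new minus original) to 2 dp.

-5.33 °C

Original: g = 0.5636, ΔT = 5/(1−0.5636) = 11.4574 °C.
Without water-vapor: g' = 0.1836, ΔT' = 5/(1−0.1836) = 6.1244 °C.
Change = 6.1244 − 11.4574 = -5.33 °C.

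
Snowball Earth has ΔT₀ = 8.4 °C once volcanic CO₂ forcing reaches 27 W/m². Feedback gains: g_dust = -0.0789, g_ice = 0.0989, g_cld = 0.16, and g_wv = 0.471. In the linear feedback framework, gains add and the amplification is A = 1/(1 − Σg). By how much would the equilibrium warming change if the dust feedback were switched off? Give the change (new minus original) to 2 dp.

Original: g = 0.651, ΔT = 8.4/(1−0.651) = 24.0688 °C.
Without dust: g' = 0.7299, ΔT' = 8.4/(1−0.7299) = 31.0996 °C.
Change = 31.0996 − 24.0688 = 7.03 °C.

7.03 °C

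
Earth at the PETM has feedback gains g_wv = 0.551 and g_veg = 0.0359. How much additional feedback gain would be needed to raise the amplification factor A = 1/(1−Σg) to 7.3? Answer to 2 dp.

Current total gain = 0.5869.
Target gain for A = 7.3: g* = 1 − 1/7.3 = 0.863.
Additional gain needed = 0.863 − 0.5869 = 0.28.

0.28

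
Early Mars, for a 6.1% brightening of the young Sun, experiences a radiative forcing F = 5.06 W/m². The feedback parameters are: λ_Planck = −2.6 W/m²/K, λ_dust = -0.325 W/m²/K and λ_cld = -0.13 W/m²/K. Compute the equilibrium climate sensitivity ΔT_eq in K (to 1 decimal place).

Net feedback parameter λ = (−2.6) + (-0.325) + (-0.13) = -3.055 W/m²/K.
ΔT = −F/λ = −5.06/(-3.055) = 1.7 K.

1.7 K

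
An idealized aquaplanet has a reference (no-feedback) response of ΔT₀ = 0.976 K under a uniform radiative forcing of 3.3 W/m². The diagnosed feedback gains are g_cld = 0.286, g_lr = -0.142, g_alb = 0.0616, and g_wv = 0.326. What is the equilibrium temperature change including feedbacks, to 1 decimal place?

Total gain g = 0.286 − 0.142 + 0.0616 + 0.326 = 0.5316.
Amplification A = 1/(1 − 0.5316) = 2.135.
ΔT = 0.976 × 2.135 = 2.1 K.

2.1 K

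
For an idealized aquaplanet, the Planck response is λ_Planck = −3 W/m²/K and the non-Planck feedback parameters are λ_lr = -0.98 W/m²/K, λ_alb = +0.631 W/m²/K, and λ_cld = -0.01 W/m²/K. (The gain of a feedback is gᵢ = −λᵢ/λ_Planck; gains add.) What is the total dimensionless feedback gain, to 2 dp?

Convert to gains: g_lr = -0.98/3 = -0.3267; g_alb = 0.631/3 = 0.2103; g_cld = -0.01/3 = -0.003333.
Total gain g = -0.119733.

-0.12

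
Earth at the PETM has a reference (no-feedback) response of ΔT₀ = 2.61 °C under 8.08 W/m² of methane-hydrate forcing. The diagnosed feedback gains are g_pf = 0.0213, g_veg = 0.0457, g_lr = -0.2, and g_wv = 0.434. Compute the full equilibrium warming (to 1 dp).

Total gain g = 0.0213 + 0.0457 − 0.2 + 0.434 = 0.301.
Amplification A = 1/(1 − 0.301) = 1.431.
ΔT = 2.61 × 1.431 = 3.7 °C.

3.7 °C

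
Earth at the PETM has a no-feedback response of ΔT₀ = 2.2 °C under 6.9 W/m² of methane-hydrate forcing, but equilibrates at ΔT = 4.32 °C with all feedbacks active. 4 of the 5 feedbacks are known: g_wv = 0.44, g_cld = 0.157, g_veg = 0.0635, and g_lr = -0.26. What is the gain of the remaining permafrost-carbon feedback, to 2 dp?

Amplification A = ΔT/ΔT₀ = 4.32/2.2 = 1.964.
Total gain g = 1 − 1/A = 1 − 1/1.964 = 0.4908.
Known gains sum to 0.44 + 0.157 + 0.0635 − 0.26 = 0.4005.
g_pf = 0.4908 − 0.4005 = 0.09.

0.09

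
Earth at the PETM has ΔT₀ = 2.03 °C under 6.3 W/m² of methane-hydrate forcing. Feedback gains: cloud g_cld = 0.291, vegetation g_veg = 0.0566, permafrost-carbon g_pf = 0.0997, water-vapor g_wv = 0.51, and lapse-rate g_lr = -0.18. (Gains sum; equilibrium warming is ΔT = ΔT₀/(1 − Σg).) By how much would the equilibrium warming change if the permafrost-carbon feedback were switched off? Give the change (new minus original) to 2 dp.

-2.82 °C

Original: g = 0.7773, ΔT = 2.03/(1−0.7773) = 9.1154 °C.
Without permafrost-carbon: g' = 0.6776, ΔT' = 2.03/(1−0.6776) = 6.2965 °C.
Change = 6.2965 − 9.1154 = -2.82 °C.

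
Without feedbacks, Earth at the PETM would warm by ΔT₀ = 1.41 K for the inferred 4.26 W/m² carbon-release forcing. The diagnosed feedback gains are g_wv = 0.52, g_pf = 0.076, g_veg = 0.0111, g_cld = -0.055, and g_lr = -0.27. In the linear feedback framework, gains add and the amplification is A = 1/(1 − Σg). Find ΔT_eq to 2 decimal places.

Total gain g = 0.52 + 0.076 + 0.0111 − 0.055 − 0.27 = 0.2821.
Amplification A = 1/(1 − 0.2821) = 1.393.
ΔT = 1.41 × 1.393 = 1.96 K.

1.96 K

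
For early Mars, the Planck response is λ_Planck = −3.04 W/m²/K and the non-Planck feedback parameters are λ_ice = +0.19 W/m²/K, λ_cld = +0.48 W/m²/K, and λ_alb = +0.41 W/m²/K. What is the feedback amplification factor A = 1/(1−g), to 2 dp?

Convert to gains: g_ice = 0.19/3.04 = 0.0625; g_cld = 0.48/3.04 = 0.1579; g_alb = 0.41/3.04 = 0.1349.
Total gain g = 0.3553.
A = 1/(1 − 0.3553) = 1.55.

1.55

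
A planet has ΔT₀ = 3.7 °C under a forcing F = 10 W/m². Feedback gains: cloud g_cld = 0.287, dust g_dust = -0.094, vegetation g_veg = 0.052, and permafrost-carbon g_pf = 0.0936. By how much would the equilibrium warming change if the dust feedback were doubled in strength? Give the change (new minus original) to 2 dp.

Original: g = 0.3386, ΔT = 3.7/(1−0.3386) = 5.5942 °C.
With doubled dust: g' = 0.2446, ΔT' = 3.7/(1−0.2446) = 4.8981 °C.
Change = 4.8981 − 5.5942 = -0.70 °C.

-0.70 °C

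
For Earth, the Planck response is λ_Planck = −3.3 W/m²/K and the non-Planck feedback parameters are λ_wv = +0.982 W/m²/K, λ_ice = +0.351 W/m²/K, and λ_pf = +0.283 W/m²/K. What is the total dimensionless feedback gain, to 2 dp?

0.49

Convert to gains: g_wv = 0.982/3.3 = 0.2976; g_ice = 0.351/3.3 = 0.1064; g_pf = 0.283/3.3 = 0.08576.
Total gain g = 0.48976.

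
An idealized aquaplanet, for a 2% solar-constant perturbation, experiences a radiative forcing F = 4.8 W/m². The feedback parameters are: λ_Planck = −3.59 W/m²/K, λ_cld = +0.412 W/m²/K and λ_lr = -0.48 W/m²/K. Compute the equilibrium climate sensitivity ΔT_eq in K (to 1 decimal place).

1.3 K

Net feedback parameter λ = (−3.59) + (+0.412) + (-0.48) = -3.658 W/m²/K.
ΔT = −F/λ = −4.8/(-3.658) = 1.3 K.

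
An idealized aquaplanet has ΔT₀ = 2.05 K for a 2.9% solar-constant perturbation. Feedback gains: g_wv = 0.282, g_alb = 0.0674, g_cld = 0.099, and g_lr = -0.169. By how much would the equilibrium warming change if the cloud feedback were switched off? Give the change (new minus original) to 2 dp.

-0.34 K

Original: g = 0.2794, ΔT = 2.05/(1−0.2794) = 2.8449 K.
Without cloud: g' = 0.1804, ΔT' = 2.05/(1−0.1804) = 2.5012 K.
Change = 2.5012 − 2.8449 = -0.34 K.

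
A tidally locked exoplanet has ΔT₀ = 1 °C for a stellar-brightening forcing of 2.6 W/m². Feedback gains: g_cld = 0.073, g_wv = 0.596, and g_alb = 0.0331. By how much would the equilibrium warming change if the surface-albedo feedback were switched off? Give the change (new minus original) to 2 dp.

Original: g = 0.7021, ΔT = 1/(1−0.7021) = 3.3568 °C.
Without surface-albedo: g' = 0.669, ΔT' = 1/(1−0.669) = 3.0211 °C.
Change = 3.0211 − 3.3568 = -0.34 °C.

-0.34 °C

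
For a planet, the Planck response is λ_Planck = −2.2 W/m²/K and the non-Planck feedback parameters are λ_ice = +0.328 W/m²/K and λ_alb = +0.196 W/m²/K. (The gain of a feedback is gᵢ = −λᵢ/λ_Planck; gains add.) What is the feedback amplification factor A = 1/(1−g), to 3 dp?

Convert to gains: g_ice = 0.328/2.2 = 0.1491; g_alb = 0.196/2.2 = 0.08909.
Total gain g = 0.23819.
A = 1/(1 − 0.23819) = 1.313.

1.313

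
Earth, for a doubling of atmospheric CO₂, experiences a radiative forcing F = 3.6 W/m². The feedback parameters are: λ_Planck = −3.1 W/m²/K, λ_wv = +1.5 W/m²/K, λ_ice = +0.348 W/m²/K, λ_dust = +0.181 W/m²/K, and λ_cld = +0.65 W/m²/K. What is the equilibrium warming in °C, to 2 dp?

8.55 °C

Net feedback parameter λ = (−3.1) + (+1.5) + (+0.348) + (+0.181) + (+0.65) = -0.421 W/m²/K.
ΔT = −F/λ = −3.6/(-0.421) = 8.55 °C.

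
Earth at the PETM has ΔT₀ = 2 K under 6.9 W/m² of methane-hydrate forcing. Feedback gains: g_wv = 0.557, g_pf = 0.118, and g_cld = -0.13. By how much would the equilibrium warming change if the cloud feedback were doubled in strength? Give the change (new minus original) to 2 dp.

-0.98 K

Original: g = 0.545, ΔT = 2/(1−0.545) = 4.3956 K.
With doubled cloud: g' = 0.415, ΔT' = 2/(1−0.415) = 3.4188 K.
Change = 3.4188 − 4.3956 = -0.98 K.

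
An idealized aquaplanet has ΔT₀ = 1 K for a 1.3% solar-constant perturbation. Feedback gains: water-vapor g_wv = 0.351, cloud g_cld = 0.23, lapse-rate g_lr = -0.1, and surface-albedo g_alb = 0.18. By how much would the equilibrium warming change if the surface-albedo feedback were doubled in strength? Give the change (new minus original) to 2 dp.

Original: g = 0.661, ΔT = 1/(1−0.661) = 2.9499 K.
With doubled surface-albedo: g' = 0.841, ΔT' = 1/(1−0.841) = 6.2893 K.
Change = 6.2893 − 2.9499 = 3.34 K.

3.34 K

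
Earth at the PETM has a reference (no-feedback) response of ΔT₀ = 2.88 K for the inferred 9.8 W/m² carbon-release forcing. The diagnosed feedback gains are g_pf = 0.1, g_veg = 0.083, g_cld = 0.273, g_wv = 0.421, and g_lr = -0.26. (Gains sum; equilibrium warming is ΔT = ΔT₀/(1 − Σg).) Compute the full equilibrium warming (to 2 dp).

7.52 K

Total gain g = 0.1 + 0.083 + 0.273 + 0.421 − 0.26 = 0.617.
Amplification A = 1/(1 − 0.617) = 2.611.
ΔT = 2.88 × 2.611 = 7.52 K.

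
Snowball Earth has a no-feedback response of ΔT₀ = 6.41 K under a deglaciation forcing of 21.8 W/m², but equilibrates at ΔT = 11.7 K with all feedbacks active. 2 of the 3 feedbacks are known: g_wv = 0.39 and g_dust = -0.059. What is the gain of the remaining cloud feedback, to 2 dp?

Amplification A = ΔT/ΔT₀ = 11.7/6.41 = 1.825.
Total gain g = 1 − 1/A = 1 − 1/1.825 = 0.4521.
Known gains sum to 0.39 − 0.059 = 0.331.
g_cld = 0.4521 − 0.331 = 0.12.

0.12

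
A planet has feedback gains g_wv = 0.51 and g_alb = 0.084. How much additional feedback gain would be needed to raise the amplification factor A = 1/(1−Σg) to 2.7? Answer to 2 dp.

Current total gain = 0.594.
Target gain for A = 2.7: g* = 1 − 1/2.7 = 0.6296.
Additional gain needed = 0.6296 − 0.594 = 0.04.

0.04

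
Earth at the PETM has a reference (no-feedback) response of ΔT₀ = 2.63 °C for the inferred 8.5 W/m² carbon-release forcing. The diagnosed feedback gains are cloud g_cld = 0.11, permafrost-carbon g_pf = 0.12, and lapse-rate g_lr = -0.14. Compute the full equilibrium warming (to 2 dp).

2.89 °C

Total gain g = 0.11 + 0.12 − 0.14 = 0.09.
Amplification A = 1/(1 − 0.09) = 1.099.
ΔT = 2.63 × 1.099 = 2.89 °C.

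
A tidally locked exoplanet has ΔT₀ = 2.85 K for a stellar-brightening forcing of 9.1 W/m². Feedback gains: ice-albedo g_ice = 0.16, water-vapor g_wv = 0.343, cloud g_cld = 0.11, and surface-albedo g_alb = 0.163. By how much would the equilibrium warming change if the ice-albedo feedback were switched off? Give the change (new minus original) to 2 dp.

Original: g = 0.776, ΔT = 2.85/(1−0.776) = 12.7232 K.
Without ice-albedo: g' = 0.616, ΔT' = 2.85/(1−0.616) = 7.4219 K.
Change = 7.4219 − 12.7232 = -5.30 K.

-5.30 K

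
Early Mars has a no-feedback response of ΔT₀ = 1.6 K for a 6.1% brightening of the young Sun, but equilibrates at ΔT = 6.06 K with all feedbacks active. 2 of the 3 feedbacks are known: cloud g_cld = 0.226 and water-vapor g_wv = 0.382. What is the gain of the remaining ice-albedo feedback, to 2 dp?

0.13

Amplification A = ΔT/ΔT₀ = 6.06/1.6 = 3.787.
Total gain g = 1 − 1/A = 1 − 1/3.787 = 0.7359.
Known gains sum to 0.226 + 0.382 = 0.608.
g_ice = 0.7359 − 0.608 = 0.13.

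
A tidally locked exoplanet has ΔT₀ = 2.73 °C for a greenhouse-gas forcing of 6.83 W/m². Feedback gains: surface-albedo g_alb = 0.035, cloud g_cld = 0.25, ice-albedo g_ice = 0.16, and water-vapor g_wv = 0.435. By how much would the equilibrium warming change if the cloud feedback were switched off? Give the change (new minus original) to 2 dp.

-15.37 °C

Original: g = 0.88, ΔT = 2.73/(1−0.88) = 22.7500 °C.
Without cloud: g' = 0.63, ΔT' = 2.73/(1−0.63) = 7.3784 °C.
Change = 7.3784 − 22.7500 = -15.37 °C.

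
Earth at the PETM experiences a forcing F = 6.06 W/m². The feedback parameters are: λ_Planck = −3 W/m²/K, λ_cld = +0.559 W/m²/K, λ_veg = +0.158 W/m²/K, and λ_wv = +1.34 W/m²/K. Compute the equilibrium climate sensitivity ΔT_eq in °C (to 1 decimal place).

6.4 °C

Net feedback parameter λ = (−3) + (+0.559) + (+0.158) + (+1.34) = -0.943 W/m²/K.
ΔT = −F/λ = −6.06/(-0.943) = 6.4 °C.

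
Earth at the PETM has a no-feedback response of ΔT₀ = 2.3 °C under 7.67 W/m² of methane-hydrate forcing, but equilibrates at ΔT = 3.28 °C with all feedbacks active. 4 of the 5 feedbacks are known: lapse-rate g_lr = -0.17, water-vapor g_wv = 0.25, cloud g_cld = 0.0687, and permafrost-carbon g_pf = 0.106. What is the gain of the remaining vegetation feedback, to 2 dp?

Amplification A = ΔT/ΔT₀ = 3.28/2.3 = 1.426.
Total gain g = 1 − 1/A = 1 − 1/1.426 = 0.2987.
Known gains sum to -0.17 + 0.25 + 0.0687 + 0.106 = 0.2547.
g_veg = 0.2987 − 0.2547 = 0.04.

0.04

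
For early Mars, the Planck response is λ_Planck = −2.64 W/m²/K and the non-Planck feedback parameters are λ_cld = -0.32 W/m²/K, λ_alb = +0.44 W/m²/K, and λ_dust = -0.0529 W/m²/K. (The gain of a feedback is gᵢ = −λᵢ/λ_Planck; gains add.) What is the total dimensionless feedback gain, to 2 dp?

Convert to gains: g_cld = -0.32/2.64 = -0.1212; g_alb = 0.44/2.64 = 0.1667; g_dust = -0.0529/2.64 = -0.02004.
Total gain g = 0.02546.

0.03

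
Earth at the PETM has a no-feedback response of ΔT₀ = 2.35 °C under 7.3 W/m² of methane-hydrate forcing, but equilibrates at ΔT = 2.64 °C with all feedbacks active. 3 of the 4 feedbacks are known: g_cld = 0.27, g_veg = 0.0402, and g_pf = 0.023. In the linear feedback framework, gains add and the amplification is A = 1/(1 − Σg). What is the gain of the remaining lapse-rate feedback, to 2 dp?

-0.22

Amplification A = ΔT/ΔT₀ = 2.64/2.35 = 1.123.
Total gain g = 1 − 1/A = 1 − 1/1.123 = 0.1095.
Known gains sum to 0.27 + 0.0402 + 0.023 = 0.3332.
g_lr = 0.1095 − 0.3332 = -0.22.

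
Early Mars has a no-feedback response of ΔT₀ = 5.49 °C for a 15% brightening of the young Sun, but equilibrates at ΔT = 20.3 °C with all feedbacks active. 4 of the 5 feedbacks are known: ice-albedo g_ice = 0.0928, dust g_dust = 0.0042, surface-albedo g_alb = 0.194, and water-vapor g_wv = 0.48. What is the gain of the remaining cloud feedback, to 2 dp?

-0.04

Amplification A = ΔT/ΔT₀ = 20.3/5.49 = 3.698.
Total gain g = 1 − 1/A = 1 − 1/3.698 = 0.7296.
Known gains sum to 0.0928 + 0.0042 + 0.194 + 0.48 = 0.771.
g_cld = 0.7296 − 0.771 = -0.04.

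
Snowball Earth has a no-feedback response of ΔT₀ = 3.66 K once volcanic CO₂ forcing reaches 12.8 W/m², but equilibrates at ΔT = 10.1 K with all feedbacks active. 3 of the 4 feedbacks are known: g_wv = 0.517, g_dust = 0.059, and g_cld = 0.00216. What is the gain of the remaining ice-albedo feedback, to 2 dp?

0.06

Amplification A = ΔT/ΔT₀ = 10.1/3.66 = 2.76.
Total gain g = 1 − 1/A = 1 − 1/2.76 = 0.6377.
Known gains sum to 0.517 + 0.059 + 0.00216 = 0.57816.
g_ice = 0.6377 − 0.57816 = 0.06.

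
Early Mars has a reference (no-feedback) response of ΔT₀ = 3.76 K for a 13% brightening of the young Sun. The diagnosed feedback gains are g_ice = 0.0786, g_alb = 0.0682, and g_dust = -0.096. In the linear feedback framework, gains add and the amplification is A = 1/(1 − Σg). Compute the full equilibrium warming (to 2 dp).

3.96 K

Total gain g = 0.0786 + 0.0682 − 0.096 = 0.0508.
Amplification A = 1/(1 − 0.0508) = 1.054.
ΔT = 3.76 × 1.054 = 3.96 K.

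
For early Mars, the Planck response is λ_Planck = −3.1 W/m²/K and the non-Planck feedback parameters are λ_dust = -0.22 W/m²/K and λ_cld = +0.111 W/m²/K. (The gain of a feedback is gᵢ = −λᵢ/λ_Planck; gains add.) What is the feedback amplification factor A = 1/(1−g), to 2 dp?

Convert to gains: g_dust = -0.22/3.1 = -0.07097; g_cld = 0.111/3.1 = 0.03581.
Total gain g = -0.03516.
A = 1/(1 + 0.03516) = 0.97.

0.97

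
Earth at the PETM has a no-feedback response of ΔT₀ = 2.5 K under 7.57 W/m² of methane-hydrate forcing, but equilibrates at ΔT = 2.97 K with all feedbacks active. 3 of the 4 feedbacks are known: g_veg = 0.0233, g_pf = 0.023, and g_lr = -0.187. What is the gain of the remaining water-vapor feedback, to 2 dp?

0.30

Amplification A = ΔT/ΔT₀ = 2.97/2.5 = 1.188.
Total gain g = 1 − 1/A = 1 − 1/1.188 = 0.1582.
Known gains sum to 0.0233 + 0.023 − 0.187 = -0.1407.
g_wv = 0.1582 + 0.1407 = 0.30.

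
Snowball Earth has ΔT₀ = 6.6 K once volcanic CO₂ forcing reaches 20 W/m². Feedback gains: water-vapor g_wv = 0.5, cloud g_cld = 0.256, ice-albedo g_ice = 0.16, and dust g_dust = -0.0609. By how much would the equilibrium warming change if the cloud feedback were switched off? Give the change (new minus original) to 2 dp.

-29.09 K

Original: g = 0.8551, ΔT = 6.6/(1−0.8551) = 45.5487 K.
Without cloud: g' = 0.5991, ΔT' = 6.6/(1−0.5991) = 16.4630 K.
Change = 16.4630 − 45.5487 = -29.09 K.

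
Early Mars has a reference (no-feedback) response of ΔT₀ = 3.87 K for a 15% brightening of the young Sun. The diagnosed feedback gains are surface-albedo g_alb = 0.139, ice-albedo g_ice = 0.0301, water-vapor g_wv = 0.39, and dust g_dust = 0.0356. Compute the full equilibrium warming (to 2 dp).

Total gain g = 0.139 + 0.0301 + 0.39 + 0.0356 = 0.5947.
Amplification A = 1/(1 − 0.5947) = 2.467.
ΔT = 3.87 × 2.467 = 9.55 K.

9.55 K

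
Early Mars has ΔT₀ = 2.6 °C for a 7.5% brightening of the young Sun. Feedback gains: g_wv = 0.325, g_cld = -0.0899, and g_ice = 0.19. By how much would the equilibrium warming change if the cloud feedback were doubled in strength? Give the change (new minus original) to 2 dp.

-0.61 °C

Original: g = 0.4251, ΔT = 2.6/(1−0.4251) = 4.5225 °C.
With doubled cloud: g' = 0.3352, ΔT' = 2.6/(1−0.3352) = 3.9110 °C.
Change = 3.9110 − 4.5225 = -0.61 °C.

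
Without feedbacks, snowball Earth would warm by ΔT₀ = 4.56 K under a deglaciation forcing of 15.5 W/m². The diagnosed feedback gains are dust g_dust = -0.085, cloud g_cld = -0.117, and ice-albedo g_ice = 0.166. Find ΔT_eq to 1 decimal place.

4.4 K

Total gain g = -0.085 − 0.117 + 0.166 = -0.036.
Amplification A = 1/(1 + 0.036) = 0.9653.
ΔT = 4.56 × 0.9653 = 4.4 K.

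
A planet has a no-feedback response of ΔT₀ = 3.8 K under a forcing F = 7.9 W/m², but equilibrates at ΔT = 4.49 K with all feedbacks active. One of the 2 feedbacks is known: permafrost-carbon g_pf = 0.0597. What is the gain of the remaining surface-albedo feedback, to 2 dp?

Amplification A = ΔT/ΔT₀ = 4.49/3.8 = 1.182.
Total gain g = 1 − 1/A = 1 − 1/1.182 = 0.154.
The known gain is 0.0597.
g_alb = 0.154 − 0.0597 = 0.09.

0.09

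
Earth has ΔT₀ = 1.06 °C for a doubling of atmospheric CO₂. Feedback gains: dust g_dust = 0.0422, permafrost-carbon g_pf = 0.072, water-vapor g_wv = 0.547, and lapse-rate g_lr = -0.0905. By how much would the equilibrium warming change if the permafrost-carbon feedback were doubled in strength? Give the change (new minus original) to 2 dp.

Original: g = 0.5707, ΔT = 1.06/(1−0.5707) = 2.4691 °C.
With doubled permafrost-carbon: g' = 0.6427, ΔT' = 1.06/(1−0.6427) = 2.9667 °C.
Change = 2.9667 − 2.4691 = 0.50 °C.

0.50 °C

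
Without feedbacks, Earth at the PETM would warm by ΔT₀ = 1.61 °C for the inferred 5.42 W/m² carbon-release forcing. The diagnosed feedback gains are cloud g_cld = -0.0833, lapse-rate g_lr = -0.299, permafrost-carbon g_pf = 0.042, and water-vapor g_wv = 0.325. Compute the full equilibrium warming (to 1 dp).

Total gain g = -0.0833 − 0.299 + 0.042 + 0.325 = -0.0153.
Amplification A = 1/(1 + 0.0153) = 0.9849.
ΔT = 1.61 × 0.9849 = 1.6 °C.

1.6 °C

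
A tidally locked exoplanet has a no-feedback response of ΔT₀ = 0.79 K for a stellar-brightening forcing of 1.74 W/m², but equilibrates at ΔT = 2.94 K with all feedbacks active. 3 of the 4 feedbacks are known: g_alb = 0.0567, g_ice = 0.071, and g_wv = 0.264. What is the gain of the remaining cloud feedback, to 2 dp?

0.34

Amplification A = ΔT/ΔT₀ = 2.94/0.79 = 3.722.
Total gain g = 1 − 1/A = 1 − 1/3.722 = 0.7313.
Known gains sum to 0.0567 + 0.071 + 0.264 = 0.3917.
g_cld = 0.7313 − 0.3917 = 0.34.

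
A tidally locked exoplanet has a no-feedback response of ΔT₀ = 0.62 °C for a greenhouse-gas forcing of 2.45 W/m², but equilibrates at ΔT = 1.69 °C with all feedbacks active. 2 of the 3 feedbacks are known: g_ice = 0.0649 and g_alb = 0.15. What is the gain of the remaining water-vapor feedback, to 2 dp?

Amplification A = ΔT/ΔT₀ = 1.69/0.62 = 2.726.
Total gain g = 1 − 1/A = 1 − 1/2.726 = 0.6332.
Known gains sum to 0.0649 + 0.15 = 0.2149.
g_wv = 0.6332 − 0.2149 = 0.42.

0.42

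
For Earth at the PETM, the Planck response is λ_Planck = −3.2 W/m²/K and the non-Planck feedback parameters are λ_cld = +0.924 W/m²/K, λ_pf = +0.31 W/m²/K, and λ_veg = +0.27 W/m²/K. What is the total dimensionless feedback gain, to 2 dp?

0.47

Convert to gains: g_cld = 0.924/3.2 = 0.2888; g_pf = 0.31/3.2 = 0.09687; g_veg = 0.27/3.2 = 0.08438.
Total gain g = 0.47005.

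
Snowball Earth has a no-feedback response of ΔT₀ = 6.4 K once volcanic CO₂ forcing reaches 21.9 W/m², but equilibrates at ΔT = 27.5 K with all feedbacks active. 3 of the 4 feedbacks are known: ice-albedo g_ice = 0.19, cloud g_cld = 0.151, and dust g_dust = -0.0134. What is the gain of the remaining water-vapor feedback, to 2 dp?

Amplification A = ΔT/ΔT₀ = 27.5/6.4 = 4.297.
Total gain g = 1 − 1/A = 1 − 1/4.297 = 0.7673.
Known gains sum to 0.19 + 0.151 − 0.0134 = 0.3276.
g_wv = 0.7673 − 0.3276 = 0.44.

0.44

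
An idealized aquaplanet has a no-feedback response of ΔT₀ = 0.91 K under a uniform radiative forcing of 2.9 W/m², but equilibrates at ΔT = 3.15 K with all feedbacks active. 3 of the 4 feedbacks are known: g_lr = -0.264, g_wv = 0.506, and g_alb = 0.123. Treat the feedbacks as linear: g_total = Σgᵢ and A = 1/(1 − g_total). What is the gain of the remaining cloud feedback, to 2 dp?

Amplification A = ΔT/ΔT₀ = 3.15/0.91 = 3.462.
Total gain g = 1 − 1/A = 1 − 1/3.462 = 0.7111.
Known gains sum to -0.264 + 0.506 + 0.123 = 0.365.
g_cld = 0.7111 − 0.365 = 0.35.

0.35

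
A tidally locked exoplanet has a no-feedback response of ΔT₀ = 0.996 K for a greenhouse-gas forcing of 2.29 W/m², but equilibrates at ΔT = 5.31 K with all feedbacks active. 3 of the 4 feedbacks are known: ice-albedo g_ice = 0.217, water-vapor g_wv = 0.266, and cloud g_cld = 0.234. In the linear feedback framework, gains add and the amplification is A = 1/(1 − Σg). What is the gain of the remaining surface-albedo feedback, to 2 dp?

Amplification A = ΔT/ΔT₀ = 5.31/0.996 = 5.331.
Total gain g = 1 − 1/A = 1 − 1/5.331 = 0.8124.
Known gains sum to 0.217 + 0.266 + 0.234 = 0.717.
g_alb = 0.8124 − 0.717 = 0.10.

0.10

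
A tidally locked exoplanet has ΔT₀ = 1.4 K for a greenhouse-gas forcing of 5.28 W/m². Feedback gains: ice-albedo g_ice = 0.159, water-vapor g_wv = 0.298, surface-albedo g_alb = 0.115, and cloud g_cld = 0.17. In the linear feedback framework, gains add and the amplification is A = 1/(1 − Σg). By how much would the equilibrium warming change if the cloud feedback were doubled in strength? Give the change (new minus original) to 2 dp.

Original: g = 0.742, ΔT = 1.4/(1−0.742) = 5.4264 K.
With doubled cloud: g' = 0.912, ΔT' = 1.4/(1−0.912) = 15.9091 K.
Change = 15.9091 − 5.4264 = 10.48 K.

10.48 K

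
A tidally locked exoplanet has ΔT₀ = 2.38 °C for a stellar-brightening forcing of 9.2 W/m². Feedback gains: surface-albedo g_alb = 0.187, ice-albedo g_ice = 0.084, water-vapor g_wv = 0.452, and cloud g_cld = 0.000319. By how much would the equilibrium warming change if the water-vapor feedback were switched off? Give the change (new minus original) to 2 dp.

Original: g = 0.723319, ΔT = 2.38/(1−0.723319) = 8.6020 °C.
Without water-vapor: g' = 0.271319, ΔT' = 2.38/(1−0.271319) = 3.2662 °C.
Change = 3.2662 − 8.6020 = -5.34 °C.

-5.34 °C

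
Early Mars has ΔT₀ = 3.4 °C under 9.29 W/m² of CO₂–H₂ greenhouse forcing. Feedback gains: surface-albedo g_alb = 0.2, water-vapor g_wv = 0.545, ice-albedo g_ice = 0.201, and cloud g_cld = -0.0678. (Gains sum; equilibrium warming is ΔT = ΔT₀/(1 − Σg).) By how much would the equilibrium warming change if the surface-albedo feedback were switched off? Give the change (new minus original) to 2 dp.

Original: g = 0.8782, ΔT = 3.4/(1−0.8782) = 27.9146 °C.
Without surface-albedo: g' = 0.6782, ΔT' = 3.4/(1−0.6782) = 10.5656 °C.
Change = 10.5656 − 27.9146 = -17.35 °C.

-17.35 °C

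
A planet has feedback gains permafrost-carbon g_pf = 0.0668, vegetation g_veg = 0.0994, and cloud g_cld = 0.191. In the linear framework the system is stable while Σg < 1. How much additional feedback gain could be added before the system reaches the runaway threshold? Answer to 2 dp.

Current total gain = 0.0668 + 0.0994 + 0.191 = 0.3572.
Margin to runaway = 1 − 0.3572 = 0.64.

0.64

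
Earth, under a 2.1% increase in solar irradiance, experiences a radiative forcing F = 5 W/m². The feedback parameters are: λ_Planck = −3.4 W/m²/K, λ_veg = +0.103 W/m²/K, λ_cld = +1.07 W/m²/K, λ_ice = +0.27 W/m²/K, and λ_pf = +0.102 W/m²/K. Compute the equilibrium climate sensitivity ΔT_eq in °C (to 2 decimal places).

2.70 °C

Net feedback parameter λ = (−3.4) + (+0.103) + (+1.07) + (+0.27) + (+0.102) = -1.855 W/m²/K.
ΔT = −F/λ = −5/(-1.855) = 2.70 °C.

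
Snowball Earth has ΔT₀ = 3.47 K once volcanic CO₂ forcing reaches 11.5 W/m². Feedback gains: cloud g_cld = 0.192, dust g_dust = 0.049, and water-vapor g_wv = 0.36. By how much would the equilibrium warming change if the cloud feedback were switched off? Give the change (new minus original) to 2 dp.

Original: g = 0.601, ΔT = 3.47/(1−0.601) = 8.6967 K.
Without cloud: g' = 0.409, ΔT' = 3.47/(1−0.409) = 5.8714 K.
Change = 5.8714 − 8.6967 = -2.83 K.

-2.83 K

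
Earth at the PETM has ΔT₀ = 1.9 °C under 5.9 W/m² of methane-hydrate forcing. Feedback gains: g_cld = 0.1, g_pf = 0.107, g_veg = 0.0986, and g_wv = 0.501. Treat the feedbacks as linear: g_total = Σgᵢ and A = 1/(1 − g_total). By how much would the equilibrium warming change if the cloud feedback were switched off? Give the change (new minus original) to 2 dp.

Original: g = 0.8066, ΔT = 1.9/(1−0.8066) = 9.8242 °C.
Without cloud: g' = 0.7066, ΔT' = 1.9/(1−0.7066) = 6.4758 °C.
Change = 6.4758 − 9.8242 = -3.35 °C.

-3.35 °C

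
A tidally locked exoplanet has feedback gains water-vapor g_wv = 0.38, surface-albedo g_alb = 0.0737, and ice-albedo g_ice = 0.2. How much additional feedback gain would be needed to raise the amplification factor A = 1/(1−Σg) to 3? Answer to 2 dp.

0.01

Current total gain = 0.6537.
Target gain for A = 3: g* = 1 − 1/3 = 0.6667.
Additional gain needed = 0.6667 − 0.6537 = 0.01.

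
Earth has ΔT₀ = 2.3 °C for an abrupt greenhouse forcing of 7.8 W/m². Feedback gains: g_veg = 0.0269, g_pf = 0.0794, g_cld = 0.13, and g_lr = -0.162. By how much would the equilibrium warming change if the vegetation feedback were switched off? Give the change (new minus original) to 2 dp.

Original: g = 0.0743, ΔT = 2.3/(1−0.0743) = 2.4846 °C.
Without vegetation: g' = 0.0474, ΔT' = 2.3/(1−0.0474) = 2.4144 °C.
Change = 2.4144 − 2.4846 = -0.07 °C.

-0.07 °C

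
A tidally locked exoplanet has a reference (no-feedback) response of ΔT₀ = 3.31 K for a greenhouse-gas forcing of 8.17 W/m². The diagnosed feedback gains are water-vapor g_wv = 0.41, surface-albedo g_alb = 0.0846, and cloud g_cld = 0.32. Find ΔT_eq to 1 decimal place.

Total gain g = 0.41 + 0.0846 + 0.32 = 0.8146.
Amplification A = 1/(1 − 0.8146) = 5.394.
ΔT = 3.31 × 5.394 = 17.9 K.

17.9 K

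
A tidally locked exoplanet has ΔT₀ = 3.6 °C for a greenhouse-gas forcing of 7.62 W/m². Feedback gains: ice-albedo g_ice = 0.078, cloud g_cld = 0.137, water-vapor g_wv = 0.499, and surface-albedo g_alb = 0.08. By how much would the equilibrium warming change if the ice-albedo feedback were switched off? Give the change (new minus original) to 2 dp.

Original: g = 0.794, ΔT = 3.6/(1−0.794) = 17.4757 °C.
Without ice-albedo: g' = 0.716, ΔT' = 3.6/(1−0.716) = 12.6761 °C.
Change = 12.6761 − 17.4757 = -4.80 °C.

-4.80 °C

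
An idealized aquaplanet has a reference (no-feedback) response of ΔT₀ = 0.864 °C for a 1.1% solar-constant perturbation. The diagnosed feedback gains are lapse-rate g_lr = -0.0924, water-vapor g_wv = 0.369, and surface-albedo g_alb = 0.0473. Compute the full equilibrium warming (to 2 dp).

Total gain g = -0.0924 + 0.369 + 0.0473 = 0.3239.
Amplification A = 1/(1 − 0.3239) = 1.479.
ΔT = 0.864 × 1.479 = 1.28 °C.

1.28 °C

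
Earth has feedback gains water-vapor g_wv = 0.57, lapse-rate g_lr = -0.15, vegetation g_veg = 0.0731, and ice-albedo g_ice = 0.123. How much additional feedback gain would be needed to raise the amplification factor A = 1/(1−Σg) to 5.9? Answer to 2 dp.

0.21

Current total gain = 0.6161.
Target gain for A = 5.9: g* = 1 − 1/5.9 = 0.8305.
Additional gain needed = 0.8305 − 0.6161 = 0.21.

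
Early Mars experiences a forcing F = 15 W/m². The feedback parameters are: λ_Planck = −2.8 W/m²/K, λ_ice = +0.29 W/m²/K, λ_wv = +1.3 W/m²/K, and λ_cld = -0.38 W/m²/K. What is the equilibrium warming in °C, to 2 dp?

9.43 °C

Net feedback parameter λ = (−2.8) + (+0.29) + (+1.3) + (-0.38) = -1.59 W/m²/K.
ΔT = −F/λ = −15/(-1.59) = 9.43 °C.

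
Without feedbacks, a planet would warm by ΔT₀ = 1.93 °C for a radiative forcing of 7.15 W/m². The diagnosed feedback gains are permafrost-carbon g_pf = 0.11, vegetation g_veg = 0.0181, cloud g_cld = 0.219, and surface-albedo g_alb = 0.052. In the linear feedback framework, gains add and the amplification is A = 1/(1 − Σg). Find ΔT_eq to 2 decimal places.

3.21 °C

Total gain g = 0.11 + 0.0181 + 0.219 + 0.052 = 0.3991.
Amplification A = 1/(1 − 0.3991) = 1.664.
ΔT = 1.93 × 1.664 = 3.21 °C.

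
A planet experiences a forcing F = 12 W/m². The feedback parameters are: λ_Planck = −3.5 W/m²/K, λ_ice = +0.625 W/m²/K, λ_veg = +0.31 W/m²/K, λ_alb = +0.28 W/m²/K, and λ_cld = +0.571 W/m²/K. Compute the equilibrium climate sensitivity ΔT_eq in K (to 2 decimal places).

Net feedback parameter λ = (−3.5) + (+0.625) + (+0.31) + (+0.28) + (+0.571) = -1.714 W/m²/K.
ΔT = −F/λ = −12/(-1.714) = 7.00 K.

7.00 K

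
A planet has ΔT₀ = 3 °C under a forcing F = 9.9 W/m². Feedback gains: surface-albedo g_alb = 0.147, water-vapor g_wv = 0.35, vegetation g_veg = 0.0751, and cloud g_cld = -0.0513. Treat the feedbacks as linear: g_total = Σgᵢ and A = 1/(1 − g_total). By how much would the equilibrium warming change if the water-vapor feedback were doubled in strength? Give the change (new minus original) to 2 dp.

Original: g = 0.5208, ΔT = 3/(1−0.5208) = 6.2604 °C.
With doubled water-vapor: g' = 0.8708, ΔT' = 3/(1−0.8708) = 23.2198 °C.
Change = 23.2198 − 6.2604 = 16.96 °C.

16.96 °C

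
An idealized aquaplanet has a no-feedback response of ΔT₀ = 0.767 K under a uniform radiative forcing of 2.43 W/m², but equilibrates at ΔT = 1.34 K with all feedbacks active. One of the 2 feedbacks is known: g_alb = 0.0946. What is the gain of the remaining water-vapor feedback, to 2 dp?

0.33

Amplification A = ΔT/ΔT₀ = 1.34/0.767 = 1.747.
Total gain g = 1 − 1/A = 1 − 1/1.747 = 0.4276.
The known gain is 0.0946.
g_wv = 0.4276 − 0.0946 = 0.33.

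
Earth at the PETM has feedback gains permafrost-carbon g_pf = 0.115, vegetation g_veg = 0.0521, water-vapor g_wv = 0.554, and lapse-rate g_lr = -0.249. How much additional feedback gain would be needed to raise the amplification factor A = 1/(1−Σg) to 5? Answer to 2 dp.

0.33

Current total gain = 0.4721.
Target gain for A = 5: g* = 1 − 1/5 = 0.8.
Additional gain needed = 0.8 − 0.4721 = 0.33.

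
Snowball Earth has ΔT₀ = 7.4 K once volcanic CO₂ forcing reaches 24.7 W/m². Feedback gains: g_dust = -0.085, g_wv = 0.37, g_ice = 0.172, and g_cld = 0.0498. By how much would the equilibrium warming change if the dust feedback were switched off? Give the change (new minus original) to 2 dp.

Original: g = 0.5068, ΔT = 7.4/(1−0.5068) = 15.0041 K.
Without dust: g' = 0.5918, ΔT' = 7.4/(1−0.5918) = 18.1284 K.
Change = 18.1284 − 15.0041 = 3.12 K.

3.12 K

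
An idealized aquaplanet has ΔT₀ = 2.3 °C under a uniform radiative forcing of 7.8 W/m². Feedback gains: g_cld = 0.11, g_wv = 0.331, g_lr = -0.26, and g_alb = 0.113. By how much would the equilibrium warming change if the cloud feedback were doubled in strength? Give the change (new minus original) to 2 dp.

0.60 °C

Original: g = 0.294, ΔT = 2.3/(1−0.294) = 3.2578 °C.
With doubled cloud: g' = 0.404, ΔT' = 2.3/(1−0.404) = 3.8591 °C.
Change = 3.8591 − 3.2578 = 0.60 °C.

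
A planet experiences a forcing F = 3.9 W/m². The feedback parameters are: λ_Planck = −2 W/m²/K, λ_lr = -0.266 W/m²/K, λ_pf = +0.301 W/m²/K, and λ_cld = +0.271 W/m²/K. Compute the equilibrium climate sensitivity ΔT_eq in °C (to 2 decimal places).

2.30 °C

Net feedback parameter λ = (−2) + (-0.266) + (+0.301) + (+0.271) = -1.694 W/m²/K.
ΔT = −F/λ = −3.9/(-1.694) = 2.30 °C.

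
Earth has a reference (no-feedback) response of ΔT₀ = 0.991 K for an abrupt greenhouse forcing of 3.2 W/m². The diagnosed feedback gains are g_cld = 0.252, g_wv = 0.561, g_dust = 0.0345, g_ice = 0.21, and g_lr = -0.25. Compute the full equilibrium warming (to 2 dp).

5.15 K

Total gain g = 0.252 + 0.561 + 0.0345 + 0.21 − 0.25 = 0.8075.
Amplification A = 1/(1 − 0.8075) = 5.195.
ΔT = 0.991 × 5.195 = 5.15 K.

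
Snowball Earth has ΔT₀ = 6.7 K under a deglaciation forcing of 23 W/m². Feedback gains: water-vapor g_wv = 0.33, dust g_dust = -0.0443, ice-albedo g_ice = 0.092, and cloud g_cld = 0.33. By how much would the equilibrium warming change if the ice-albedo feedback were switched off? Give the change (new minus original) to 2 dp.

-5.49 K

Original: g = 0.7077, ΔT = 6.7/(1−0.7077) = 22.9217 K.
Without ice-albedo: g' = 0.6157, ΔT' = 6.7/(1−0.6157) = 17.4343 K.
Change = 17.4343 − 22.9217 = -5.49 K.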